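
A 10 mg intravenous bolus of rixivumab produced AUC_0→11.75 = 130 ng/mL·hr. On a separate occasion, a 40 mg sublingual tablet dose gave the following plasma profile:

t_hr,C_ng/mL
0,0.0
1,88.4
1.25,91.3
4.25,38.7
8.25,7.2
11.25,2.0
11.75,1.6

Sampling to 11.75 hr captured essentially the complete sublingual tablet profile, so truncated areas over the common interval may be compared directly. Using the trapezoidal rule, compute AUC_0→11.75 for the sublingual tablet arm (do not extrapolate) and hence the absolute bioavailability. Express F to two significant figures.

F = 0.71

Trapezoidal AUC_0→11.75 (sublingual tablet):
  [0→1]: (0.0+88.4)/2 × 1 = 44.2
  [1→1.25]: (88.4+91.3)/2 × 0.25 = 22.4625
  [1.25→4.25]: (91.3+38.7)/2 × 3 = 195.0
  [4.25→8.25]: (38.7+7.2)/2 × 4 = 91.8
  [8.25→11.25]: (7.2+2.0)/2 × 3 = 13.8
  [11.25→11.75]: (2.0+1.6)/2 × 0.5 = 0.9
  Sum = 368.1625 ng/mL·hr
F = (AUC_ev/D_ev)/(AUC_iv/D_iv) = (368.1625/40)/(130/10) = 9.2040625/13 = 0.7080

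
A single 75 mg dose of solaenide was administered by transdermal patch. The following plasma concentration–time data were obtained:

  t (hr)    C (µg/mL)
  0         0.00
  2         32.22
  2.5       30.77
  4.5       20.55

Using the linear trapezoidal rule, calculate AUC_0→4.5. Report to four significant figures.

AUC = 99.29 µg/mL·hr

Trapezoidal AUC_0→4.5:
  [0→2]: (0.00+32.22)/2 × 2 = 32.22
  [2→2.5]: (32.22+30.77)/2 × 0.5 = 15.7475
  [2.5→4.5]: (30.77+20.55)/2 × 2 = 51.32
  Sum = 99.2875 µg/mL·hr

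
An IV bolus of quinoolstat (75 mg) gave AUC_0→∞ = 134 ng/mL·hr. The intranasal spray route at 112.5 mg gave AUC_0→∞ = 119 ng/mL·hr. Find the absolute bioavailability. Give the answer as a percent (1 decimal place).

F = 59.2%

F = (AUC_ev / D_ev) / (AUC_iv / D_iv)
  = (119/112.5) / (134/75)
  = 1.05778 / 1.78667 = 0.5920
  = 59.20%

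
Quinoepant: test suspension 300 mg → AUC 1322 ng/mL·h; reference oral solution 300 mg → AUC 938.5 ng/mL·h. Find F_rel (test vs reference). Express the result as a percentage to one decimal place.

F_rel = 140.9%

F_rel = (AUC_test/D_test) / (AUC_ref/D_ref)
      = (1322/300) / (938.5/300)
      = 4.40667 / 3.12833 = 1.4086 = 140.86%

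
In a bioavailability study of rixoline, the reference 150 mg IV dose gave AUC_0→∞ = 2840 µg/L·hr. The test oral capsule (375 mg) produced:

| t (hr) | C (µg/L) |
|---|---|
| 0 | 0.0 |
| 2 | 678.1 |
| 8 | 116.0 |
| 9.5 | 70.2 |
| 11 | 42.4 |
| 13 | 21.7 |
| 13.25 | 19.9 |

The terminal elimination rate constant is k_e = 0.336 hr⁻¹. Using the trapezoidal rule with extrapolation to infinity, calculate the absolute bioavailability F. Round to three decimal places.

Trapezoidal AUC_0→13.25 (oral capsule):
  [0→2]: (0.0+678.1)/2 × 2 = 678.1
  [2→8]: (678.1+116.0)/2 × 6 = 2382.3
  [8→9.5]: (116.0+70.2)/2 × 1.5 = 139.65
  [9.5→11]: (70.2+42.4)/2 × 1.5 = 84.45
  [11→13]: (42.4+21.7)/2 × 2 = 64.1
  [13→13.25]: (21.7+19.9)/2 × 0.25 = 5.2
  Sum = 3353.8 µg/L·hr
Tail: C_last/k_e = 19.9/0.336 = 59.226
AUC_0→∞ (oral capsule) = 3353.8 + 59.226 = 3413.026 µg/L·hr
F = (AUC_ev/D_ev)/(AUC_iv/D_iv) = (3413.026/375)/(2840/150) = 9.1014/18.9333 = 0.4807

F = 0.481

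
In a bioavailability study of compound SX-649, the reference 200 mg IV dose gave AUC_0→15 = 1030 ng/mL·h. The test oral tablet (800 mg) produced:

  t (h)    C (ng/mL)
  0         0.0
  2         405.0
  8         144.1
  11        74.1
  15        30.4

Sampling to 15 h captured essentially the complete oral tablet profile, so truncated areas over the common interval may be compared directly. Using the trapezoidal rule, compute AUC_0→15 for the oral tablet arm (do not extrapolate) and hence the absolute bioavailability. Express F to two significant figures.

Trapezoidal AUC_0→15 (oral tablet):
  [0→2]: (0.0+405.0)/2 × 2 = 405.0
  [2→8]: (405.0+144.1)/2 × 6 = 1647.3
  [8→11]: (144.1+74.1)/2 × 3 = 327.3
  [11→15]: (74.1+30.4)/2 × 4 = 209.0
  Sum = 2588.6 ng/mL·h
F = (AUC_ev/D_ev)/(AUC_iv/D_iv) = (2588.6/800)/(1030/200) = 3.23575/5.15 = 0.6283

F = 0.63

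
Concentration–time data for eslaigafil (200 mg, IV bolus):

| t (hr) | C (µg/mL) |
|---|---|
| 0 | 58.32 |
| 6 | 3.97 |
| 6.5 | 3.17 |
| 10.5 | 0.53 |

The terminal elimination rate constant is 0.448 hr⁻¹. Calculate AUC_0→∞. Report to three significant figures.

Trapezoidal AUC_0→10.5:
  [0→6]: (58.32+3.97)/2 × 6 = 186.87
  [6→6.5]: (3.97+3.17)/2 × 0.5 = 1.785
  [6.5→10.5]: (3.17+0.53)/2 × 4 = 7.4
  Sum = 196.055 µg/mL·hr
Extrapolated tail: C_last / k_e = 0.53 / 0.448 = 1.183
AUC_0→∞ = 196.055 + 1.183 = 197.238 µg/mL·hr

AUC = 197 µg/mL·hr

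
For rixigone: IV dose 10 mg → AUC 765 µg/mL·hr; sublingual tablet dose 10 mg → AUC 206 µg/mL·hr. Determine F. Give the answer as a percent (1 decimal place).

F = (AUC_ev / D_ev) / (AUC_iv / D_iv)
  = (206/10) / (765/10)
  = 20.6 / 76.5 = 0.2693
  = 26.93%

F = 26.9%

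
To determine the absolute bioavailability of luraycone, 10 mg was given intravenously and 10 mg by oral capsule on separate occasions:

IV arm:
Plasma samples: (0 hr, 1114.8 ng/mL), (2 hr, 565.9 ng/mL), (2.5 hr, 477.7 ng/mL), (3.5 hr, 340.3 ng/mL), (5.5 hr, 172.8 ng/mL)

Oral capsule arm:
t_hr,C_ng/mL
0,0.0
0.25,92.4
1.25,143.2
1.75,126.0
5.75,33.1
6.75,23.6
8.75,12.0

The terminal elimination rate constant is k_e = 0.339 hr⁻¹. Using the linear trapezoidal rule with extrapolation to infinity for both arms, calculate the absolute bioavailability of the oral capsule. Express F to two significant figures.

F = 0.18

Trapezoidal AUC_0→5.5 (IV):
  [0→2]: (1114.8+565.9)/2 × 2 = 1680.7
  [2→2.5]: (565.9+477.7)/2 × 0.5 = 260.9
  [2.5→3.5]: (477.7+340.3)/2 × 1 = 409.0
  [3.5→5.5]: (340.3+172.8)/2 × 2 = 513.1
  Sum = 2863.7 ng/mL·hr
IV tail: 172.8/0.339 = 509.735; AUC_iv,0→∞ = 2863.7 + 509.735 = 3373.435 ng/mL·hr
Trapezoidal AUC_0→8.75 (oral capsule):
  [0→0.25]: (0.0+92.4)/2 × 0.25 = 11.55
  [0.25→1.25]: (92.4+143.2)/2 × 1 = 117.8
  [1.25→1.75]: (143.2+126.0)/2 × 0.5 = 67.3
  [1.75→5.75]: (126.0+33.1)/2 × 4 = 318.2
  [5.75→6.75]: (33.1+23.6)/2 × 1 = 28.35
  [6.75→8.75]: (23.6+12.0)/2 × 2 = 35.6
  Sum = 578.8 ng/mL·hr
oral capsule tail: 12.0/0.339 = 35.398; AUC_ev,0→∞ = 578.8 + 35.398 = 614.198 ng/mL·hr
F = (AUC_ev/D_ev)/(AUC_iv/D_iv) = (614.198/10)/(3373.435/10) = 61.4198/337.3435 = 0.1821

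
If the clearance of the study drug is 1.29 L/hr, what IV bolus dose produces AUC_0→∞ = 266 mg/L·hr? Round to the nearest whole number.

Dose_iv = CL × AUC_0→∞
     = 1.29 × 266 = 343.14 mg

Dose = 343 mg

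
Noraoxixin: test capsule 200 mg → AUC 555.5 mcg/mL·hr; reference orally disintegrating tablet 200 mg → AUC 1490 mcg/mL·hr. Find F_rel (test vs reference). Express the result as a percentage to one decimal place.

F_rel = (AUC_test/D_test) / (AUC_ref/D_ref)
      = (555.5/200) / (1490/200)
      = 2.7775 / 7.45 = 0.3728 = 37.28%

F_rel = 37.3%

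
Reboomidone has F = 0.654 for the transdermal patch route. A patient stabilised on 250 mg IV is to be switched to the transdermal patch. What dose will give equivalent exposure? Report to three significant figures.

D_transdermal = 382 mg

For equal systemic exposure: F × D_ev = D_iv
D_ev = D_iv / F = 250 / 0.654 = 382.263 mg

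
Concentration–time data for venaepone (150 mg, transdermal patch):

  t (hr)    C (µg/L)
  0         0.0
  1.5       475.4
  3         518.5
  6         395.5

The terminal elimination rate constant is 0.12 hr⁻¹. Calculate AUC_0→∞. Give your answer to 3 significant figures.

Trapezoidal AUC_0→6:
  [0→1.5]: (0.0+475.4)/2 × 1.5 = 356.55
  [1.5→3]: (475.4+518.5)/2 × 1.5 = 745.425
  [3→6]: (518.5+395.5)/2 × 3 = 1371.0
  Sum = 2472.975 µg/L·hr
Extrapolated tail: C_last / k_e = 395.5 / 0.12 = 3295.833
AUC_0→∞ = 2472.975 + 3295.833 = 5768.808 µg/L·hr

AUC = 5770 µg/L·hr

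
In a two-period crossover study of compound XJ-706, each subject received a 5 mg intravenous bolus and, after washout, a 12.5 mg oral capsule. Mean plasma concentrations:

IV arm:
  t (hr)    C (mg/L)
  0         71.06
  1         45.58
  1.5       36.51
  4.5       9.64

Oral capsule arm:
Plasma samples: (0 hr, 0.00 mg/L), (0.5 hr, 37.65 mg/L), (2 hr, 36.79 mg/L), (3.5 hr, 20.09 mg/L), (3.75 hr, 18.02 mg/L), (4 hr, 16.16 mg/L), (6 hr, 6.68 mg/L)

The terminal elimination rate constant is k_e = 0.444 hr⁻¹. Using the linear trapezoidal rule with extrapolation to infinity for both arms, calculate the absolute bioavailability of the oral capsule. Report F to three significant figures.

Trapezoidal AUC_0→4.5 (IV):
  [0→1]: (71.06+45.58)/2 × 1 = 58.32
  [1→1.5]: (45.58+36.51)/2 × 0.5 = 20.5225
  [1.5→4.5]: (36.51+9.64)/2 × 3 = 69.225
  Sum = 148.0675 mg/L·hr
IV tail: 9.64/0.444 = 21.712; AUC_iv,0→∞ = 148.0675 + 21.712 = 169.7795 mg/L·hr
Trapezoidal AUC_0→6 (oral capsule):
  [0→0.5]: (0.00+37.65)/2 × 0.5 = 9.4125
  [0.5→2]: (37.65+36.79)/2 × 1.5 = 55.83
  [2→3.5]: (36.79+20.09)/2 × 1.5 = 42.66
  [3.5→3.75]: (20.09+18.02)/2 × 0.25 = 4.76375
  [3.75→4]: (18.02+16.16)/2 × 0.25 = 4.2725
  [4→6]: (16.16+6.68)/2 × 2 = 22.84
  Sum = 139.77875 mg/L·hr
oral capsule tail: 6.68/0.444 = 15.045; AUC_ev,0→∞ = 139.77875 + 15.045 = 154.82375 mg/L·hr
F = (AUC_ev/D_ev)/(AUC_iv/D_iv) = (154.82375/12.5)/(169.7795/5) = 12.3859/33.9559 = 0.3648

F = 0.365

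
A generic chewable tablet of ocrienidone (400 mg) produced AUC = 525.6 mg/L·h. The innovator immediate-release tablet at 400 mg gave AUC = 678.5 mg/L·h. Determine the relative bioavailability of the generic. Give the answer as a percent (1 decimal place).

F_rel = (AUC_test/D_test) / (AUC_ref/D_ref)
      = (525.6/400) / (678.5/400)
      = 1.314 / 1.69625 = 0.7746 = 77.46%

F_rel = 77.5%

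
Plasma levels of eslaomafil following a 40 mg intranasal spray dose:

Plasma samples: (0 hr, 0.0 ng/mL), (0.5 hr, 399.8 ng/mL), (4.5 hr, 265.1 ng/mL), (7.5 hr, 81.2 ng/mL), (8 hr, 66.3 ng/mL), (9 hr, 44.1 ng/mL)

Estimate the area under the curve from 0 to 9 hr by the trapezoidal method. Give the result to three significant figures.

AUC = 2040 ng/mL·hr

Trapezoidal AUC_0→9:
  [0→0.5]: (0.0+399.8)/2 × 0.5 = 99.95
  [0.5→4.5]: (399.8+265.1)/2 × 4 = 1329.8
  [4.5→7.5]: (265.1+81.2)/2 × 3 = 519.45
  [7.5→8]: (81.2+66.3)/2 × 0.5 = 36.875
  [8→9]: (66.3+44.1)/2 × 1 = 55.2
  Sum = 2041.275 ng/mL·hr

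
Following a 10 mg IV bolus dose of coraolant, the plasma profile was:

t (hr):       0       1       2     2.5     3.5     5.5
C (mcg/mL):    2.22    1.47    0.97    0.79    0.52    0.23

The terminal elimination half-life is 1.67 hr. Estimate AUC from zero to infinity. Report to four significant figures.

AUC = 5.464 mcg/mL·hr

Trapezoidal AUC_0→5.5:
  [0→1]: (2.22+1.47)/2 × 1 = 1.845
  [1→2]: (1.47+0.97)/2 × 1 = 1.22
  [2→2.5]: (0.97+0.79)/2 × 0.5 = 0.44
  [2.5→3.5]: (0.79+0.52)/2 × 1 = 0.655
  [3.5→5.5]: (0.52+0.23)/2 × 2 = 0.75
  Sum = 4.91 mcg/mL·hr
k_e = ln2 / t½ = 0.693147 / 1.67 = 0.4151 hr^-1
Extrapolated tail: C_last / k_e = 0.23 / 0.4151 = 0.554
AUC_0→∞ = 4.91 + 0.554 = 5.464 mcg/mL·hr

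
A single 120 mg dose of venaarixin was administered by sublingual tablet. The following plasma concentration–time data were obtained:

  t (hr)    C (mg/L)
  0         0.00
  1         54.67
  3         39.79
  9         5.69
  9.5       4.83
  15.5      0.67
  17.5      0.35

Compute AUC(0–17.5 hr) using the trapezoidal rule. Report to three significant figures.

Trapezoidal AUC_0→17.5:
  [0→1]: (0.00+54.67)/2 × 1 = 27.335
  [1→3]: (54.67+39.79)/2 × 2 = 94.46
  [3→9]: (39.79+5.69)/2 × 6 = 136.44
  [9→9.5]: (5.69+4.83)/2 × 0.5 = 2.63
  [9.5→15.5]: (4.83+0.67)/2 × 6 = 16.5
  [15.5→17.5]: (0.67+0.35)/2 × 2 = 1.02
  Sum = 278.385 mg/L·hr

AUC = 278 mg/L·hr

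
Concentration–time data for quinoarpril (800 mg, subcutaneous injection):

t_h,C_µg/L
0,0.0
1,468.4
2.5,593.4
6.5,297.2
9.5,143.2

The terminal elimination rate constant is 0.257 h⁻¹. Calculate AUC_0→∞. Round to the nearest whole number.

AUC = 4030 µg/L·h

Trapezoidal AUC_0→9.5:
  [0→1]: (0.0+468.4)/2 × 1 = 234.2
  [1→2.5]: (468.4+593.4)/2 × 1.5 = 796.35
  [2.5→6.5]: (593.4+297.2)/2 × 4 = 1781.2
  [6.5→9.5]: (297.2+143.2)/2 × 3 = 660.6
  Sum = 3472.35 µg/L·h
Extrapolated tail: C_last / k_e = 143.2 / 0.257 = 557.198
AUC_0→∞ = 3472.35 + 557.198 = 4029.548 µg/L·h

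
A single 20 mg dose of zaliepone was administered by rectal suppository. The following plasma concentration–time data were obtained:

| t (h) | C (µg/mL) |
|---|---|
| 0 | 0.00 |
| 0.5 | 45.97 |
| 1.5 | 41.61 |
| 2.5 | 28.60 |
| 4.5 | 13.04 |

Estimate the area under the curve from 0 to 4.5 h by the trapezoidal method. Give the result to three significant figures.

Trapezoidal AUC_0→4.5:
  [0→0.5]: (0.00+45.97)/2 × 0.5 = 11.4925
  [0.5→1.5]: (45.97+41.61)/2 × 1 = 43.79
  [1.5→2.5]: (41.61+28.60)/2 × 1 = 35.105
  [2.5→4.5]: (28.60+13.04)/2 × 2 = 41.64
  Sum = 132.0275 µg/mL·h

AUC = 132 µg/mL·h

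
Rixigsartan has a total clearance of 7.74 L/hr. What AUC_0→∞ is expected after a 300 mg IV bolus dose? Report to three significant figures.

AUC = 38.8 mg/L·hr

AUC_0→∞ = Dose_iv / CL
        = 300 / 7.74 = 38.7597 mg/L·hr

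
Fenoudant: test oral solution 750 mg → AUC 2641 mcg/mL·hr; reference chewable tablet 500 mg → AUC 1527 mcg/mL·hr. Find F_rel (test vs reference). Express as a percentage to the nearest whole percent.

F_rel = (AUC_test/D_test) / (AUC_ref/D_ref)
      = (2641/750) / (1527/500)
      = 3.52133 / 3.054 = 1.1530 = 115.30%

F_rel = 115%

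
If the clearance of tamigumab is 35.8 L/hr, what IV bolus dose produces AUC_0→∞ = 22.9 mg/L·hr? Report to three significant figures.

Dose_iv = CL × AUC_0→∞
     = 35.8 × 22.9 = 819.82 mg

Dose = 820 mg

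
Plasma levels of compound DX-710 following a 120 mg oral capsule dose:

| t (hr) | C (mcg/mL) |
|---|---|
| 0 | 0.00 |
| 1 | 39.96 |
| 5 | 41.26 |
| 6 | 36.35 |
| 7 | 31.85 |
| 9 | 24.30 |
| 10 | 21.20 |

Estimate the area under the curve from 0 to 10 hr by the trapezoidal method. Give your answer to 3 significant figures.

Trapezoidal AUC_0→10:
  [0→1]: (0.00+39.96)/2 × 1 = 19.98
  [1→5]: (39.96+41.26)/2 × 4 = 162.44
  [5→6]: (41.26+36.35)/2 × 1 = 38.805
  [6→7]: (36.35+31.85)/2 × 1 = 34.1
  [7→9]: (31.85+24.30)/2 × 2 = 56.15
  [9→10]: (24.30+21.20)/2 × 1 = 22.75
  Sum = 334.225 mcg/mL·hr

AUC = 334 mcg/mL·hr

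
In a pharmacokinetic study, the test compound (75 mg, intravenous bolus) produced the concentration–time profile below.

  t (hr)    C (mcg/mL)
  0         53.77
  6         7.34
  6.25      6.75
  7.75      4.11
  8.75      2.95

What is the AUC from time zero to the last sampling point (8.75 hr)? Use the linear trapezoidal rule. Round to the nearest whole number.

AUC = 197 mcg/mL·hr

Trapezoidal AUC_0→8.75:
  [0→6]: (53.77+7.34)/2 × 6 = 183.33
  [6→6.25]: (7.34+6.75)/2 × 0.25 = 1.76125
  [6.25→7.75]: (6.75+4.11)/2 × 1.5 = 8.145
  [7.75→8.75]: (4.11+2.95)/2 × 1 = 3.53
  Sum = 196.76625 mcg/mL·hr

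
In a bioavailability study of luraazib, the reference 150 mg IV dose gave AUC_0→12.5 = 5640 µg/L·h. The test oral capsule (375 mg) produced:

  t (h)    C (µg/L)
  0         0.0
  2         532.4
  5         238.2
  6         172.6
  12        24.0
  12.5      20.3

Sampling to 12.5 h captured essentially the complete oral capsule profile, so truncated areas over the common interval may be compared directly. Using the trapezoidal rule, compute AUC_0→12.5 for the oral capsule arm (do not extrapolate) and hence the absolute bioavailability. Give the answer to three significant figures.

F = 0.177

Trapezoidal AUC_0→12.5 (oral capsule):
  [0→2]: (0.0+532.4)/2 × 2 = 532.4
  [2→5]: (532.4+238.2)/2 × 3 = 1155.9
  [5→6]: (238.2+172.6)/2 × 1 = 205.4
  [6→12]: (172.6+24.0)/2 × 6 = 589.8
  [12→12.5]: (24.0+20.3)/2 × 0.5 = 11.075
  Sum = 2494.575 µg/L·h
F = (AUC_ev/D_ev)/(AUC_iv/D_iv) = (2494.575/375)/(5640/150) = 6.6522/37.6 = 0.1769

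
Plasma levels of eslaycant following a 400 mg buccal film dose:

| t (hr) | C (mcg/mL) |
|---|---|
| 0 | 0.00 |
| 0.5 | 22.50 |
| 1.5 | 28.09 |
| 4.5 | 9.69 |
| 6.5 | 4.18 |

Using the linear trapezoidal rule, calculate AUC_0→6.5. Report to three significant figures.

Trapezoidal AUC_0→6.5:
  [0→0.5]: (0.00+22.50)/2 × 0.5 = 5.625
  [0.5→1.5]: (22.50+28.09)/2 × 1 = 25.295
  [1.5→4.5]: (28.09+9.69)/2 × 3 = 56.67
  [4.5→6.5]: (9.69+4.18)/2 × 2 = 13.87
  Sum = 101.46 mcg/mL·hr

AUC = 101 mcg/mL·hr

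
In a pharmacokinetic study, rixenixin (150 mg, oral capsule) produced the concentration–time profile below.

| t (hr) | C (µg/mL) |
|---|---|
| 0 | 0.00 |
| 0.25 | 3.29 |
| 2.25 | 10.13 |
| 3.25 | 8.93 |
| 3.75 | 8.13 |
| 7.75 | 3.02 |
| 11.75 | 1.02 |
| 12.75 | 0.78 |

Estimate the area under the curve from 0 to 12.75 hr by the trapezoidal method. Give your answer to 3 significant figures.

Trapezoidal AUC_0→12.75:
  [0→0.25]: (0.00+3.29)/2 × 0.25 = 0.41125
  [0.25→2.25]: (3.29+10.13)/2 × 2 = 13.42
  [2.25→3.25]: (10.13+8.93)/2 × 1 = 9.53
  [3.25→3.75]: (8.93+8.13)/2 × 0.5 = 4.265
  [3.75→7.75]: (8.13+3.02)/2 × 4 = 22.3
  [7.75→11.75]: (3.02+1.02)/2 × 4 = 8.08
  [11.75→12.75]: (1.02+0.78)/2 × 1 = 0.9
  Sum = 58.90625 µg/mL·hr

AUC = 58.9 µg/mL·hr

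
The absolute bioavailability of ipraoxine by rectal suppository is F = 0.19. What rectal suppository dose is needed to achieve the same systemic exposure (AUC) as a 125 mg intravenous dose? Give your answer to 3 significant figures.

D_rectal = 658 mg

For equal systemic exposure: F × D_ev = D_iv
D_ev = D_iv / F = 125 / 0.19 = 657.895 mg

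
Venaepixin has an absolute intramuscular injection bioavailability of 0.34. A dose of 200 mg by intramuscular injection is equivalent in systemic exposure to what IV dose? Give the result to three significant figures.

D_iv = 68.0 mg

Systemic exposure from an extravascular dose = F × D_ev, so the equivalent IV dose is F × D_ev.
D_iv = F × D_ev = 0.34 × 200 = 68 mg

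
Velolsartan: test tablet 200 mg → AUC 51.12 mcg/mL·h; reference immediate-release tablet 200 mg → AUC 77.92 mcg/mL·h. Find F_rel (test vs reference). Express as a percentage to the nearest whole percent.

F_rel = 66%

F_rel = (AUC_test/D_test) / (AUC_ref/D_ref)
      = (51.12/200) / (77.92/200)
      = 0.2556 / 0.3896 = 0.6561 = 65.61%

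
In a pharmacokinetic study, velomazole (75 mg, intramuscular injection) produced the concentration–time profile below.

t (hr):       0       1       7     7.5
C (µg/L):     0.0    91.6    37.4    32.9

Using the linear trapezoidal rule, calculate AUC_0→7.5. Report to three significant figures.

AUC = 450 µg/L·hr

Trapezoidal AUC_0→7.5:
  [0→1]: (0.0+91.6)/2 × 1 = 45.8
  [1→7]: (91.6+37.4)/2 × 6 = 387.0
  [7→7.5]: (37.4+32.9)/2 × 0.5 = 17.575
  Sum = 450.375 µg/L·hr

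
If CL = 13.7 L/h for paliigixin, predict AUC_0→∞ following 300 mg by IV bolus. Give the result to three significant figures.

AUC_0→∞ = Dose_iv / CL
        = 300 / 13.7 = 21.8978 mg/L·h

AUC = 21.9 mg/L·h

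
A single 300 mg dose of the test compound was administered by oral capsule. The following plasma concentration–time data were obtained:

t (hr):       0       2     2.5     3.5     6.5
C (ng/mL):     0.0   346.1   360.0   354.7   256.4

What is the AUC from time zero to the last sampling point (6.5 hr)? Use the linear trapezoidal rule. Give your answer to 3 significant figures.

AUC = 1800 ng/mL·hr

Trapezoidal AUC_0→6.5:
  [0→2]: (0.0+346.1)/2 × 2 = 346.1
  [2→2.5]: (346.1+360.0)/2 × 0.5 = 176.525
  [2.5→3.5]: (360.0+354.7)/2 × 1 = 357.35
  [3.5→6.5]: (354.7+256.4)/2 × 3 = 916.65
  Sum = 1796.625 ng/mL·hr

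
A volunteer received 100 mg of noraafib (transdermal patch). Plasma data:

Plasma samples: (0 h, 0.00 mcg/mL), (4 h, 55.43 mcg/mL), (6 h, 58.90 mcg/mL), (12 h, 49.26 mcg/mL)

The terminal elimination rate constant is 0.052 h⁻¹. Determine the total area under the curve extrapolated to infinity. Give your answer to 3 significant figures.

Trapezoidal AUC_0→12:
  [0→4]: (0.00+55.43)/2 × 4 = 110.86
  [4→6]: (55.43+58.90)/2 × 2 = 114.33
  [6→12]: (58.90+49.26)/2 × 6 = 324.48
  Sum = 549.67 mcg/mL·h
Extrapolated tail: C_last / k_e = 49.26 / 0.052 = 947.308
AUC_0→∞ = 549.67 + 947.308 = 1496.978 mcg/mL·h

AUC = 1500 mcg/mL·h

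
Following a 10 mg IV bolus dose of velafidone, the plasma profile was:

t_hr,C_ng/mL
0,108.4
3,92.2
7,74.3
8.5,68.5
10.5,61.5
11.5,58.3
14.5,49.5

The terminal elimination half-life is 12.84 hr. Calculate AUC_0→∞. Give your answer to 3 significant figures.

Trapezoidal AUC_0→14.5:
  [0→3]: (108.4+92.2)/2 × 3 = 300.9
  [3→7]: (92.2+74.3)/2 × 4 = 333.0
  [7→8.5]: (74.3+68.5)/2 × 1.5 = 107.1
  [8.5→10.5]: (68.5+61.5)/2 × 2 = 130.0
  [10.5→11.5]: (61.5+58.3)/2 × 1 = 59.9
  [11.5→14.5]: (58.3+49.5)/2 × 3 = 161.7
  Sum = 1092.6 ng/mL·hr
k_e = ln2 / t½ = 0.693147 / 12.84 = 0.0540 hr^-1
Extrapolated tail: C_last / k_e = 49.5 / 0.054 = 916.667
AUC_0→∞ = 1092.6 + 916.667 = 2009.267 ng/mL·hr

AUC = 2010 ng/mL·hr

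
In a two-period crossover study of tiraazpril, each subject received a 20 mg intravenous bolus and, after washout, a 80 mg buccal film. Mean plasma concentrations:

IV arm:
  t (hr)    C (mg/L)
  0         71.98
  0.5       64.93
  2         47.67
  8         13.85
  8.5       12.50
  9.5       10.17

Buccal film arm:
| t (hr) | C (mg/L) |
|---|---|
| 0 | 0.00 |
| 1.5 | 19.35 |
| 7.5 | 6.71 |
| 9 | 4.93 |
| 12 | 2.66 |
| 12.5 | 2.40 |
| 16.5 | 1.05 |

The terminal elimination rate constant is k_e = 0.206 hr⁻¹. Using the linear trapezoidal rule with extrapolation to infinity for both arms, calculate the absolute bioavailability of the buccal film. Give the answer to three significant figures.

Trapezoidal AUC_0→9.5 (IV):
  [0→0.5]: (71.98+64.93)/2 × 0.5 = 34.2275
  [0.5→2]: (64.93+47.67)/2 × 1.5 = 84.45
  [2→8]: (47.67+13.85)/2 × 6 = 184.56
  [8→8.5]: (13.85+12.50)/2 × 0.5 = 6.5875
  [8.5→9.5]: (12.50+10.17)/2 × 1 = 11.335
  Sum = 321.16 mg/L·hr
IV tail: 10.17/0.206 = 49.369; AUC_iv,0→∞ = 321.16 + 49.369 = 370.529 mg/L·hr
Trapezoidal AUC_0→16.5 (buccal film):
  [0→1.5]: (0.00+19.35)/2 × 1.5 = 14.5125
  [1.5→7.5]: (19.35+6.71)/2 × 6 = 78.18
  [7.5→9]: (6.71+4.93)/2 × 1.5 = 8.73
  [9→12]: (4.93+2.66)/2 × 3 = 11.385
  [12→12.5]: (2.66+2.40)/2 × 0.5 = 1.265
  [12.5→16.5]: (2.40+1.05)/2 × 4 = 6.9
  Sum = 120.9725 mg/L·hr
buccal film tail: 1.05/0.206 = 5.097; AUC_ev,0→∞ = 120.9725 + 5.097 = 126.0695 mg/L·hr
F = (AUC_ev/D_ev)/(AUC_iv/D_iv) = (126.0695/80)/(370.529/20) = 1.57587/18.52645 = 0.0851

F = 0.0851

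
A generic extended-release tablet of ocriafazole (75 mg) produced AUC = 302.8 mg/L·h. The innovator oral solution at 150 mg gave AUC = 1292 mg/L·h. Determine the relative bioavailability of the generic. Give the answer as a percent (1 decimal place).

F_rel = (AUC_test/D_test) / (AUC_ref/D_ref)
      = (302.8/75) / (1292/150)
      = 4.03733 / 8.61333 = 0.4687 = 46.87%

F_rel = 46.9%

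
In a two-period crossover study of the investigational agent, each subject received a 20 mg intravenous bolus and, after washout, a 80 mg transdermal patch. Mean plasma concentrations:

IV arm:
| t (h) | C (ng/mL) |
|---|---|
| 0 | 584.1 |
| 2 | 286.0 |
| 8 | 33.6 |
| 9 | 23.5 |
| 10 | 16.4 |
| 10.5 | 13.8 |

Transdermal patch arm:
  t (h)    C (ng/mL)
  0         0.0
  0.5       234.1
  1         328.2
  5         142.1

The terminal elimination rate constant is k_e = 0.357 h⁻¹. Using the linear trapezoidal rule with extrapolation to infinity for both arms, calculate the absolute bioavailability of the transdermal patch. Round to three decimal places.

Trapezoidal AUC_0→10.5 (IV):
  [0→2]: (584.1+286.0)/2 × 2 = 870.1
  [2→8]: (286.0+33.6)/2 × 6 = 958.8
  [8→9]: (33.6+23.5)/2 × 1 = 28.55
  [9→10]: (23.5+16.4)/2 × 1 = 19.95
  [10→10.5]: (16.4+13.8)/2 × 0.5 = 7.55
  Sum = 1884.95 ng/mL·h
IV tail: 13.8/0.357 = 38.655; AUC_iv,0→∞ = 1884.95 + 38.655 = 1923.605 ng/mL·h
Trapezoidal AUC_0→5 (transdermal patch):
  [0→0.5]: (0.0+234.1)/2 × 0.5 = 58.525
  [0.5→1]: (234.1+328.2)/2 × 0.5 = 140.575
  [1→5]: (328.2+142.1)/2 × 4 = 940.6
  Sum = 1139.7 ng/mL·h
transdermal patch tail: 142.1/0.357 = 398.039; AUC_ev,0→∞ = 1139.7 + 398.039 = 1537.739 ng/mL·h
F = (AUC_ev/D_ev)/(AUC_iv/D_iv) = (1537.739/80)/(1923.605/20) = 19.2217/96.18025 = 0.1999

F = 0.200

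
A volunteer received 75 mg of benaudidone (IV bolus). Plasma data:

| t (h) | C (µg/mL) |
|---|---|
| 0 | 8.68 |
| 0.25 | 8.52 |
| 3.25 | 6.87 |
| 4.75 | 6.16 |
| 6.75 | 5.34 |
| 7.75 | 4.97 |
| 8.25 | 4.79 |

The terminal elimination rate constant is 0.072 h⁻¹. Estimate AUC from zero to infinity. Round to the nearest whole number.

AUC = 121 µg/mL·h

Trapezoidal AUC_0→8.25:
  [0→0.25]: (8.68+8.52)/2 × 0.25 = 2.15
  [0.25→3.25]: (8.52+6.87)/2 × 3 = 23.085
  [3.25→4.75]: (6.87+6.16)/2 × 1.5 = 9.7725
  [4.75→6.75]: (6.16+5.34)/2 × 2 = 11.5
  [6.75→7.75]: (5.34+4.97)/2 × 1 = 5.155
  [7.75→8.25]: (4.97+4.79)/2 × 0.5 = 2.44
  Sum = 54.1025 µg/mL·h
Extrapolated tail: C_last / k_e = 4.79 / 0.072 = 66.528
AUC_0→∞ = 54.1025 + 66.528 = 120.6305 µg/mL·h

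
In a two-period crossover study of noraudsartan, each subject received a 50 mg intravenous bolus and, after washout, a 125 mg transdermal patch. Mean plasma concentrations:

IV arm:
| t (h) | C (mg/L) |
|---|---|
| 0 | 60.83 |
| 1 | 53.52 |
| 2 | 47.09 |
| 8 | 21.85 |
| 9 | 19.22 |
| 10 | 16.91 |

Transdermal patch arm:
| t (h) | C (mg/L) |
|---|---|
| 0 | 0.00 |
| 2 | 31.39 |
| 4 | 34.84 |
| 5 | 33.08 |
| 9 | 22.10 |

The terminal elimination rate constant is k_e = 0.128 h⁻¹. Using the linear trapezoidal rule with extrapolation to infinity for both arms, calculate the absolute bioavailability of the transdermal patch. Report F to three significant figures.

Trapezoidal AUC_0→10 (IV):
  [0→1]: (60.83+53.52)/2 × 1 = 57.175
  [1→2]: (53.52+47.09)/2 × 1 = 50.305
  [2→8]: (47.09+21.85)/2 × 6 = 206.82
  [8→9]: (21.85+19.22)/2 × 1 = 20.535
  [9→10]: (19.22+16.91)/2 × 1 = 18.065
  Sum = 352.9 mg/L·h
IV tail: 16.91/0.128 = 132.109; AUC_iv,0→∞ = 352.9 + 132.109 = 485.009 mg/L·h
Trapezoidal AUC_0→9 (transdermal patch):
  [0→2]: (0.00+31.39)/2 × 2 = 31.39
  [2→4]: (31.39+34.84)/2 × 2 = 66.23
  [4→5]: (34.84+33.08)/2 × 1 = 33.96
  [5→9]: (33.08+22.10)/2 × 4 = 110.36
  Sum = 241.94 mg/L·h
transdermal patch tail: 22.10/0.128 = 172.656; AUC_ev,0→∞ = 241.94 + 172.656 = 414.596 mg/L·h
F = (AUC_ev/D_ev)/(AUC_iv/D_iv) = (414.596/125)/(485.009/50) = 3.316768/9.70018 = 0.3419

F = 0.342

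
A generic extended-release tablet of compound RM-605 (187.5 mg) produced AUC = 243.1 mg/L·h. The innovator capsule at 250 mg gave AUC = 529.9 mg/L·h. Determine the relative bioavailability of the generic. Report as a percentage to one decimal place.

F_rel = 61.2%

F_rel = (AUC_test/D_test) / (AUC_ref/D_ref)
      = (243.1/187.5) / (529.9/250)
      = 1.29653 / 2.1196 = 0.6117 = 61.17%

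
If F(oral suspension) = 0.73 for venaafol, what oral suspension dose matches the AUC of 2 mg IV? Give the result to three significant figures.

For equal systemic exposure: F × D_ev = D_iv
D_ev = D_iv / F = 2 / 0.73 = 2.73973 mg

D_oral = 2.74 mg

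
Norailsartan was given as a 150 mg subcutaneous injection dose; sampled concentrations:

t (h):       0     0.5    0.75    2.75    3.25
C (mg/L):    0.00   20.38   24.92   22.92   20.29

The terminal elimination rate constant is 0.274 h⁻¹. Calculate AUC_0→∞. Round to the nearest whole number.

Trapezoidal AUC_0→3.25:
  [0→0.5]: (0.00+20.38)/2 × 0.5 = 5.095
  [0.5→0.75]: (20.38+24.92)/2 × 0.25 = 5.6625
  [0.75→2.75]: (24.92+22.92)/2 × 2 = 47.84
  [2.75→3.25]: (22.92+20.29)/2 × 0.5 = 10.8025
  Sum = 69.4 mg/L·h
Extrapolated tail: C_last / k_e = 20.29 / 0.274 = 74.051
AUC_0→∞ = 69.4 + 74.051 = 143.451 mg/L·h

AUC = 143 mg/L·h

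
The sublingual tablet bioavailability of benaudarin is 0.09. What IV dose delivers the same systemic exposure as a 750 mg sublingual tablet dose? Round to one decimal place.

Systemic exposure from an extravascular dose = F × D_ev, so the equivalent IV dose is F × D_ev.
D_iv = F × D_ev = 0.09 × 750 = 67.5 mg

D_iv = 67.5 mg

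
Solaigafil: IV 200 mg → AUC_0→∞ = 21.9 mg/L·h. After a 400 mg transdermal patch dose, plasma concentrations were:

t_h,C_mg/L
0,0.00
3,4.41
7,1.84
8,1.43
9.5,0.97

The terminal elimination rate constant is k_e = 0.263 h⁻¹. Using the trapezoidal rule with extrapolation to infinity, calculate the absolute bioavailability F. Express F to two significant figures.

F = 0.60

Trapezoidal AUC_0→9.5 (transdermal patch):
  [0→3]: (0.00+4.41)/2 × 3 = 6.615
  [3→7]: (4.41+1.84)/2 × 4 = 12.5
  [7→8]: (1.84+1.43)/2 × 1 = 1.635
  [8→9.5]: (1.43+0.97)/2 × 1.5 = 1.8
  Sum = 22.55 mg/L·h
Tail: C_last/k_e = 0.97/0.263 = 3.688
AUC_0→∞ (transdermal patch) = 22.55 + 3.688 = 26.238 mg/L·h
F = (AUC_ev/D_ev)/(AUC_iv/D_iv) = (26.238/400)/(21.9/200) = 0.065595/0.1095 = 0.5990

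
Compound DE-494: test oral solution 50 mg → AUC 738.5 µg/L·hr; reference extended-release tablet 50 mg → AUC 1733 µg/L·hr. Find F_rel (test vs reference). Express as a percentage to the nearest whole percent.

F_rel = 43%

F_rel = (AUC_test/D_test) / (AUC_ref/D_ref)
      = (738.5/50) / (1733/50)
      = 14.77 / 34.66 = 0.4261 = 42.61%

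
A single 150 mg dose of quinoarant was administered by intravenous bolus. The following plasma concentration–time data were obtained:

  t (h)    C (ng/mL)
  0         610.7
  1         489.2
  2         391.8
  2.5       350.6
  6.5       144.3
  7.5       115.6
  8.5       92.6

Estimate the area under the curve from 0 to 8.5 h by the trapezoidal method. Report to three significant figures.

Trapezoidal AUC_0→8.5:
  [0→1]: (610.7+489.2)/2 × 1 = 549.95
  [1→2]: (489.2+391.8)/2 × 1 = 440.5
  [2→2.5]: (391.8+350.6)/2 × 0.5 = 185.6
  [2.5→6.5]: (350.6+144.3)/2 × 4 = 989.8
  [6.5→7.5]: (144.3+115.6)/2 × 1 = 129.95
  [7.5→8.5]: (115.6+92.6)/2 × 1 = 104.1
  Sum = 2399.9 ng/mL·h

AUC = 2400 ng/mL·h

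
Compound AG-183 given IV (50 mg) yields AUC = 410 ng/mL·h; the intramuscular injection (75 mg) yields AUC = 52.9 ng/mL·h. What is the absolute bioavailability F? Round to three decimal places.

F = 0.086

F = (AUC_ev / D_ev) / (AUC_iv / D_iv)
  = (52.9/75) / (410/50)
  = 0.705333 / 8.2 = 0.0860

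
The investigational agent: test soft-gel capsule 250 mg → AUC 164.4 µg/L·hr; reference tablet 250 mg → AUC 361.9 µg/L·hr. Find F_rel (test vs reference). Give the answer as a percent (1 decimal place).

F_rel = (AUC_test/D_test) / (AUC_ref/D_ref)
      = (164.4/250) / (361.9/250)
      = 0.6576 / 1.4476 = 0.4543 = 45.43%

F_rel = 45.4%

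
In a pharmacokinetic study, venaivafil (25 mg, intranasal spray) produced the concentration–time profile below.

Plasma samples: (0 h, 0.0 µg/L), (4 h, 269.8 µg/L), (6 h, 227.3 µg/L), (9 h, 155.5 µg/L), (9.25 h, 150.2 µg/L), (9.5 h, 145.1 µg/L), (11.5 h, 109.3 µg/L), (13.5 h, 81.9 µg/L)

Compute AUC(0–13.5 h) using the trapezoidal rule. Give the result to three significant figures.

AUC = 2130 µg/L·h

Trapezoidal AUC_0→13.5:
  [0→4]: (0.0+269.8)/2 × 4 = 539.6
  [4→6]: (269.8+227.3)/2 × 2 = 497.1
  [6→9]: (227.3+155.5)/2 × 3 = 574.2
  [9→9.25]: (155.5+150.2)/2 × 0.25 = 38.2125
  [9.25→9.5]: (150.2+145.1)/2 × 0.25 = 36.9125
  [9.5→11.5]: (145.1+109.3)/2 × 2 = 254.4
  [11.5→13.5]: (109.3+81.9)/2 × 2 = 191.2
  Sum = 2131.625 µg/L·h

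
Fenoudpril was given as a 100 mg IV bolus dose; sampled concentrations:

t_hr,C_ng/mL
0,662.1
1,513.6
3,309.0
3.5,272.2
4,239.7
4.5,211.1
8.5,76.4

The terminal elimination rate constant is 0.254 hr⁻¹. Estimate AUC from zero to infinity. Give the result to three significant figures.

AUC = 2670 ng/mL·hr

Trapezoidal AUC_0→8.5:
  [0→1]: (662.1+513.6)/2 × 1 = 587.85
  [1→3]: (513.6+309.0)/2 × 2 = 822.6
  [3→3.5]: (309.0+272.2)/2 × 0.5 = 145.3
  [3.5→4]: (272.2+239.7)/2 × 0.5 = 127.975
  [4→4.5]: (239.7+211.1)/2 × 0.5 = 112.7
  [4.5→8.5]: (211.1+76.4)/2 × 4 = 575.0
  Sum = 2371.425 ng/mL·hr
Extrapolated tail: C_last / k_e = 76.4 / 0.254 = 300.787
AUC_0→∞ = 2371.425 + 300.787 = 2672.212 ng/mL·hr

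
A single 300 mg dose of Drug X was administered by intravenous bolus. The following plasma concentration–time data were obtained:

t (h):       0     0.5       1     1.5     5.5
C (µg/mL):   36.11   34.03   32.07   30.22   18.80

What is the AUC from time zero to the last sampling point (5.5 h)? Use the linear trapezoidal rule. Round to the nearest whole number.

Trapezoidal AUC_0→5.5:
  [0→0.5]: (36.11+34.03)/2 × 0.5 = 17.535
  [0.5→1]: (34.03+32.07)/2 × 0.5 = 16.525
  [1→1.5]: (32.07+30.22)/2 × 0.5 = 15.5725
  [1.5→5.5]: (30.22+18.80)/2 × 4 = 98.04
  Sum = 147.6725 µg/mL·h

AUC = 148 µg/mL·h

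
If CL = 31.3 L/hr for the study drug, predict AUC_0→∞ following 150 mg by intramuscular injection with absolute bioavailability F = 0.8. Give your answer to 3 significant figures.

AUC = 3.83 mg/L·hr

AUC_0→∞ = F × Dose / CL
        = 0.8 × 150 / 31.3 = 3.83387 mg/L·hr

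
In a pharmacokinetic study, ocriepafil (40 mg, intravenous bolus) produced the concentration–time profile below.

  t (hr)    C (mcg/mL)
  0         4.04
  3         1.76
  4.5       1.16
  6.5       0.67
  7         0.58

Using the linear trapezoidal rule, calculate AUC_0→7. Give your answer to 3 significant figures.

AUC = 13.0 mcg/mL·hr

Trapezoidal AUC_0→7:
  [0→3]: (4.04+1.76)/2 × 3 = 8.7
  [3→4.5]: (1.76+1.16)/2 × 1.5 = 2.19
  [4.5→6.5]: (1.16+0.67)/2 × 2 = 1.83
  [6.5→7]: (0.67+0.58)/2 × 0.5 = 0.3125
  Sum = 13.0325 mcg/mL·hr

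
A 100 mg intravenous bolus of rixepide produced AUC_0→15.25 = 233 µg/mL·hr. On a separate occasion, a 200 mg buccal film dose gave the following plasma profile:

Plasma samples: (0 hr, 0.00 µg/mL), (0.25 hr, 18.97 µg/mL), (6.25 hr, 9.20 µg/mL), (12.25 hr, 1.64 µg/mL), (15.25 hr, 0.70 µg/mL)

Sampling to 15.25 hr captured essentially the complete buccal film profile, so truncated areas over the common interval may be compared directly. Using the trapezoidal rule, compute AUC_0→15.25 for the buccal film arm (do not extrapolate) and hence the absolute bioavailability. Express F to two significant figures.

F = 0.26

Trapezoidal AUC_0→15.25 (buccal film):
  [0→0.25]: (0.00+18.97)/2 × 0.25 = 2.37125
  [0.25→6.25]: (18.97+9.20)/2 × 6 = 84.51
  [6.25→12.25]: (9.20+1.64)/2 × 6 = 32.52
  [12.25→15.25]: (1.64+0.70)/2 × 3 = 3.51
  Sum = 122.91125 µg/mL·hr
F = (AUC_ev/D_ev)/(AUC_iv/D_iv) = (122.91125/200)/(233/100) = 0.61455625/2.33 = 0.2638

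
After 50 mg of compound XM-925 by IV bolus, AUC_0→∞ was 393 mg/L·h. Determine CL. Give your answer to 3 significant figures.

CL = Dose_iv / AUC_0→∞
   = 50 / 393 = 0.127226 L/h

CL = 0.127 L/h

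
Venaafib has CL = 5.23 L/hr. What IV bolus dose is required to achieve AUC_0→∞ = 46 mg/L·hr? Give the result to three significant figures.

Dose_iv = CL × AUC_0→∞
     = 5.23 × 46 = 240.58 mg

Dose = 241 mg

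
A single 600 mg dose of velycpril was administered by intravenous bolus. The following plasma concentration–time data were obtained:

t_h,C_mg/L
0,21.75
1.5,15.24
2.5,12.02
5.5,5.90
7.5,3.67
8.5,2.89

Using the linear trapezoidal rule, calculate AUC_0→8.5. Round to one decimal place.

AUC = 81.1 mg/L·h

Trapezoidal AUC_0→8.5:
  [0→1.5]: (21.75+15.24)/2 × 1.5 = 27.7425
  [1.5→2.5]: (15.24+12.02)/2 × 1 = 13.63
  [2.5→5.5]: (12.02+5.90)/2 × 3 = 26.88
  [5.5→7.5]: (5.90+3.67)/2 × 2 = 9.57
  [7.5→8.5]: (3.67+2.89)/2 × 1 = 3.28
  Sum = 81.1025 mg/L·h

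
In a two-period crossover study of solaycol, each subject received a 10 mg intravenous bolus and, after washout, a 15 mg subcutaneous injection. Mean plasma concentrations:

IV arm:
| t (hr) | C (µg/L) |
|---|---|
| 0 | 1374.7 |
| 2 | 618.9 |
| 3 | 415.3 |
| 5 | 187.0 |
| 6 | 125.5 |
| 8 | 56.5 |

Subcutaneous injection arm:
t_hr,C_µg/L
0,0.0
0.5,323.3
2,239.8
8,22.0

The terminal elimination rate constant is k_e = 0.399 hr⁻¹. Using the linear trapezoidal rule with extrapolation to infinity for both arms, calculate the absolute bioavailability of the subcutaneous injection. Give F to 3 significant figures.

Trapezoidal AUC_0→8 (IV):
  [0→2]: (1374.7+618.9)/2 × 2 = 1993.6
  [2→3]: (618.9+415.3)/2 × 1 = 517.1
  [3→5]: (415.3+187.0)/2 × 2 = 602.3
  [5→6]: (187.0+125.5)/2 × 1 = 156.25
  [6→8]: (125.5+56.5)/2 × 2 = 182.0
  Sum = 3451.25 µg/L·hr
IV tail: 56.5/0.399 = 141.604; AUC_iv,0→∞ = 3451.25 + 141.604 = 3592.854 µg/L·hr
Trapezoidal AUC_0→8 (subcutaneous injection):
  [0→0.5]: (0.0+323.3)/2 × 0.5 = 80.825
  [0.5→2]: (323.3+239.8)/2 × 1.5 = 422.325
  [2→8]: (239.8+22.0)/2 × 6 = 785.4
  Sum = 1288.55 µg/L·hr
subcutaneous injection tail: 22.0/0.399 = 55.138; AUC_ev,0→∞ = 1288.55 + 55.138 = 1343.688 µg/L·hr
F = (AUC_ev/D_ev)/(AUC_iv/D_iv) = (1343.688/15)/(3592.854/10) = 89.5792/359.2854 = 0.2493

F = 0.249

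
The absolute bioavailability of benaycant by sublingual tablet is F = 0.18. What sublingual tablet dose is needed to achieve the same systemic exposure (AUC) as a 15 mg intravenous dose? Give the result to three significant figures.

D_sublingual = 83.3 mg

For equal systemic exposure: F × D_ev = D_iv
D_ev = D_iv / F = 15 / 0.18 = 83.3333 mg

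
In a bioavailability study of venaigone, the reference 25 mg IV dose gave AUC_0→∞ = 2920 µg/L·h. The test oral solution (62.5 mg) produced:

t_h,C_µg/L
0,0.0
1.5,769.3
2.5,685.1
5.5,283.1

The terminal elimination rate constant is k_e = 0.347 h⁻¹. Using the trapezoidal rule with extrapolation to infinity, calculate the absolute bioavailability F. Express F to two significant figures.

F = 0.49

Trapezoidal AUC_0→5.5 (oral solution):
  [0→1.5]: (0.0+769.3)/2 × 1.5 = 576.975
  [1.5→2.5]: (769.3+685.1)/2 × 1 = 727.2
  [2.5→5.5]: (685.1+283.1)/2 × 3 = 1452.3
  Sum = 2756.475 µg/L·h
Tail: C_last/k_e = 283.1/0.347 = 815.850
AUC_0→∞ (oral solution) = 2756.475 + 815.850 = 3572.325 µg/L·h
F = (AUC_ev/D_ev)/(AUC_iv/D_iv) = (3572.325/62.5)/(2920/25) = 57.1572/116.8 = 0.4894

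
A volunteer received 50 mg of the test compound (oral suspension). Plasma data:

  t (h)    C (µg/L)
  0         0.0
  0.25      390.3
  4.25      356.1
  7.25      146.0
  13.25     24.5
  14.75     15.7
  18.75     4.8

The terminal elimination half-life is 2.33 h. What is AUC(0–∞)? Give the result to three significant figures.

Trapezoidal AUC_0→18.75:
  [0→0.25]: (0.0+390.3)/2 × 0.25 = 48.7875
  [0.25→4.25]: (390.3+356.1)/2 × 4 = 1492.8
  [4.25→7.25]: (356.1+146.0)/2 × 3 = 753.15
  [7.25→13.25]: (146.0+24.5)/2 × 6 = 511.5
  [13.25→14.75]: (24.5+15.7)/2 × 1.5 = 30.15
  [14.75→18.75]: (15.7+4.8)/2 × 4 = 41.0
  Sum = 2877.3875 µg/L·h
k_e = ln2 / t½ = 0.693147 / 2.33 = 0.2975 h^-1
Extrapolated tail: C_last / k_e = 4.8 / 0.2975 = 16.134
AUC_0→∞ = 2877.3875 + 16.134 = 2893.5215 µg/L·h

AUC = 2890 µg/L·h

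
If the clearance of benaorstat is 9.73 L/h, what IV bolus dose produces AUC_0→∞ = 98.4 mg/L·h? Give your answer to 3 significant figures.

Dose = 957 mg

Dose_iv = CL × AUC_0→∞
     = 9.73 × 98.4 = 957.432 mg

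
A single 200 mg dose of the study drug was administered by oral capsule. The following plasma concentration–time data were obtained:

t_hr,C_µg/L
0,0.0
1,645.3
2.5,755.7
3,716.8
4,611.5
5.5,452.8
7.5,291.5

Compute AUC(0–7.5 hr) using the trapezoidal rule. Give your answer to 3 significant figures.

AUC = 3950 µg/L·hr

Trapezoidal AUC_0→7.5:
  [0→1]: (0.0+645.3)/2 × 1 = 322.65
  [1→2.5]: (645.3+755.7)/2 × 1.5 = 1050.75
  [2.5→3]: (755.7+716.8)/2 × 0.5 = 368.125
  [3→4]: (716.8+611.5)/2 × 1 = 664.15
  [4→5.5]: (611.5+452.8)/2 × 1.5 = 798.225
  [5.5→7.5]: (452.8+291.5)/2 × 2 = 744.3
  Sum = 3948.2 µg/L·hr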